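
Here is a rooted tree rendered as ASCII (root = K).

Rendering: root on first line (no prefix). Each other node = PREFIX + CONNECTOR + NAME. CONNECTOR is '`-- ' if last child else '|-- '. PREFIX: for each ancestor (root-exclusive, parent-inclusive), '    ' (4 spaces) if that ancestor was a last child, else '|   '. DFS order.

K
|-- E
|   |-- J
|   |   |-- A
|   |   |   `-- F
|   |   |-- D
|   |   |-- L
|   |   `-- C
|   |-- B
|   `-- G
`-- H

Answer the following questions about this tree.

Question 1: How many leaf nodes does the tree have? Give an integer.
Leaves (nodes with no children): B, C, D, F, G, H, L

Answer: 7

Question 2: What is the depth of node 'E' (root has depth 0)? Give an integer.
Answer: 1

Derivation:
Path from root to E: K -> E
Depth = number of edges = 1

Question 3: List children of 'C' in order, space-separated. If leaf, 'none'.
Answer: none

Derivation:
Node C's children (from adjacency): (leaf)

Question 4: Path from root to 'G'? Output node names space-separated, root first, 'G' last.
Walk down from root: K -> E -> G

Answer: K E G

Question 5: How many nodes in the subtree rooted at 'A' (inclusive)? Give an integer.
Answer: 2

Derivation:
Subtree rooted at A contains: A, F
Count = 2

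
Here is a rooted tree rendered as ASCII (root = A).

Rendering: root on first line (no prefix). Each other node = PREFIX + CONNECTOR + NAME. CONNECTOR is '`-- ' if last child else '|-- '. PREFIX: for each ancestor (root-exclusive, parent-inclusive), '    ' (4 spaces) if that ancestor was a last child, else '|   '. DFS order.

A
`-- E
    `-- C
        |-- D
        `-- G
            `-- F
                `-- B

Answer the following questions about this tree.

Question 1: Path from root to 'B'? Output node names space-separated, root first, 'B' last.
Walk down from root: A -> E -> C -> G -> F -> B

Answer: A E C G F B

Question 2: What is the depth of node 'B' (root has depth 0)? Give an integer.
Path from root to B: A -> E -> C -> G -> F -> B
Depth = number of edges = 5

Answer: 5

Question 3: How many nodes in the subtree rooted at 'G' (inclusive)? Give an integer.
Answer: 3

Derivation:
Subtree rooted at G contains: B, F, G
Count = 3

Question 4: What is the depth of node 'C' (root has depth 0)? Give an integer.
Answer: 2

Derivation:
Path from root to C: A -> E -> C
Depth = number of edges = 2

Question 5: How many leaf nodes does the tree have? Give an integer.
Leaves (nodes with no children): B, D

Answer: 2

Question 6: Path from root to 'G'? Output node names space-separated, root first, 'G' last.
Answer: A E C G

Derivation:
Walk down from root: A -> E -> C -> G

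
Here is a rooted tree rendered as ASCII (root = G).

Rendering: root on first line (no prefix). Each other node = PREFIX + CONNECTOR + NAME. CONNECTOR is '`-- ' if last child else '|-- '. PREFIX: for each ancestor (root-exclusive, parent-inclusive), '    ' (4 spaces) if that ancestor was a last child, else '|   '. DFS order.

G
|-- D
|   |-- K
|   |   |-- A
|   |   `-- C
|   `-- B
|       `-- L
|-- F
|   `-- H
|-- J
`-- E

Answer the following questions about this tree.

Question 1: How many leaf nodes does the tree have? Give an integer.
Answer: 6

Derivation:
Leaves (nodes with no children): A, C, E, H, J, L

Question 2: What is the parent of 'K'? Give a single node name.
Scan adjacency: K appears as child of D

Answer: D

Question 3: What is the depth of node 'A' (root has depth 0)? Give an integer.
Path from root to A: G -> D -> K -> A
Depth = number of edges = 3

Answer: 3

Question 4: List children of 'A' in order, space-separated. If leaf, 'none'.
Answer: none

Derivation:
Node A's children (from adjacency): (leaf)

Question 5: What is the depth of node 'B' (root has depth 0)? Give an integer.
Answer: 2

Derivation:
Path from root to B: G -> D -> B
Depth = number of edges = 2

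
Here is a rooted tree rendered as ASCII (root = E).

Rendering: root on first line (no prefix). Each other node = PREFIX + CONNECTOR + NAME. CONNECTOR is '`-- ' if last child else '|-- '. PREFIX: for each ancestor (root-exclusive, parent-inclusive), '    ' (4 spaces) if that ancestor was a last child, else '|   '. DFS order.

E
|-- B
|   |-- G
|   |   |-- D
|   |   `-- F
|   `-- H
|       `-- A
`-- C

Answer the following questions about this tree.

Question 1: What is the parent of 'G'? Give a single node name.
Scan adjacency: G appears as child of B

Answer: B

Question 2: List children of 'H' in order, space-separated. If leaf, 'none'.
Answer: A

Derivation:
Node H's children (from adjacency): A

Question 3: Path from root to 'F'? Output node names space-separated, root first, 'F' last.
Answer: E B G F

Derivation:
Walk down from root: E -> B -> G -> F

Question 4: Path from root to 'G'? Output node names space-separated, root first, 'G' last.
Answer: E B G

Derivation:
Walk down from root: E -> B -> G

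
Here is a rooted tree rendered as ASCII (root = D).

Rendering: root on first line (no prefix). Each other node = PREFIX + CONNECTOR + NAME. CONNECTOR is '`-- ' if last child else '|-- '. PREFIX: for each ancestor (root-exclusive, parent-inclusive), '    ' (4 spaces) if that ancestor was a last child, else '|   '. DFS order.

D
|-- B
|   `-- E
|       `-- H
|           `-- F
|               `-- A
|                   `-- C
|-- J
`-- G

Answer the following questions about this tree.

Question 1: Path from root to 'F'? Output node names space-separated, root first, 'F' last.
Walk down from root: D -> B -> E -> H -> F

Answer: D B E H F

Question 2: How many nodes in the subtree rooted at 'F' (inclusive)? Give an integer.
Subtree rooted at F contains: A, C, F
Count = 3

Answer: 3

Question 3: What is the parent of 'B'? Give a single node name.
Scan adjacency: B appears as child of D

Answer: D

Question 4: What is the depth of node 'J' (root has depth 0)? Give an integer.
Answer: 1

Derivation:
Path from root to J: D -> J
Depth = number of edges = 1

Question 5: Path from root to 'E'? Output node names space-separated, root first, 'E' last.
Walk down from root: D -> B -> E

Answer: D B E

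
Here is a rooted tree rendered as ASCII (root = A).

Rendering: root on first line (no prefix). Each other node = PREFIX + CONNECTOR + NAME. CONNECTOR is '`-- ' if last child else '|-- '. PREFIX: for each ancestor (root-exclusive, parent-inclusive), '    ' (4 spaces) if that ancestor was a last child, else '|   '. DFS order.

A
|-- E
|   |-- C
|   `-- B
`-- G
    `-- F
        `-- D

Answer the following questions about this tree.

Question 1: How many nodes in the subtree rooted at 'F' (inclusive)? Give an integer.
Answer: 2

Derivation:
Subtree rooted at F contains: D, F
Count = 2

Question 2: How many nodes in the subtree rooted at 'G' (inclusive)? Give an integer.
Answer: 3

Derivation:
Subtree rooted at G contains: D, F, G
Count = 3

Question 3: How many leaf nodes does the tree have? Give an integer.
Leaves (nodes with no children): B, C, D

Answer: 3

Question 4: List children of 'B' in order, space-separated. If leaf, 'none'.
Answer: none

Derivation:
Node B's children (from adjacency): (leaf)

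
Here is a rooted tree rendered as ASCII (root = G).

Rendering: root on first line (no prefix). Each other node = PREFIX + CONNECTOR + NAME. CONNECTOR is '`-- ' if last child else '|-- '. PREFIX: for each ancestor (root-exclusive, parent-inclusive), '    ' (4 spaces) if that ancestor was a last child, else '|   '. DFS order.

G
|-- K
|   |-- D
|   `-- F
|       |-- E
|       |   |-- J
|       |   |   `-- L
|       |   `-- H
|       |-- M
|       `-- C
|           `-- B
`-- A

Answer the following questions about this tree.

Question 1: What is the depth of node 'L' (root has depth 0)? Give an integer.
Path from root to L: G -> K -> F -> E -> J -> L
Depth = number of edges = 5

Answer: 5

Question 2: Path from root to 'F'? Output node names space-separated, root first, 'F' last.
Walk down from root: G -> K -> F

Answer: G K F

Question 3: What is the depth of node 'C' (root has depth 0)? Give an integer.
Answer: 3

Derivation:
Path from root to C: G -> K -> F -> C
Depth = number of edges = 3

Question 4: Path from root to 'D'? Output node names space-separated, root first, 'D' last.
Walk down from root: G -> K -> D

Answer: G K D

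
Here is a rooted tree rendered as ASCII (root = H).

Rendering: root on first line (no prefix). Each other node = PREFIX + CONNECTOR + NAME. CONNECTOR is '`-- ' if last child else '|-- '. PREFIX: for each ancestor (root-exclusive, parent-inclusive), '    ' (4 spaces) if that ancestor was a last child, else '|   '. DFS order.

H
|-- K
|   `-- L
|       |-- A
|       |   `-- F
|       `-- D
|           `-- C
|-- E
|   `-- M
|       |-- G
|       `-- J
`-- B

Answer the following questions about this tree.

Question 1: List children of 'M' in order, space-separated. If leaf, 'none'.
Node M's children (from adjacency): G, J

Answer: G J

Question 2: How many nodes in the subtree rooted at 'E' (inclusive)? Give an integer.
Answer: 4

Derivation:
Subtree rooted at E contains: E, G, J, M
Count = 4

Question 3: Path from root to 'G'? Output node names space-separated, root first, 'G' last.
Answer: H E M G

Derivation:
Walk down from root: H -> E -> M -> G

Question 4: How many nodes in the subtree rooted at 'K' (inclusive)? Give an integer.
Answer: 6

Derivation:
Subtree rooted at K contains: A, C, D, F, K, L
Count = 6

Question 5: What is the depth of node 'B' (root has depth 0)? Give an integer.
Path from root to B: H -> B
Depth = number of edges = 1

Answer: 1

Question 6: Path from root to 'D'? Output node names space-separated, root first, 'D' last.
Answer: H K L D

Derivation:
Walk down from root: H -> K -> L -> D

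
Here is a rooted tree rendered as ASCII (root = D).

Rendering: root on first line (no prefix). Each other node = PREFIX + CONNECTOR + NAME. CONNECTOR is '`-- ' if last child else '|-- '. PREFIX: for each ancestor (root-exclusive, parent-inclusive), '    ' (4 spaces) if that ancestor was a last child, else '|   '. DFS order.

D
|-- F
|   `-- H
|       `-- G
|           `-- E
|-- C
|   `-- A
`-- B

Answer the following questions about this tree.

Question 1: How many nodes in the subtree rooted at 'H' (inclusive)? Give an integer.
Subtree rooted at H contains: E, G, H
Count = 3

Answer: 3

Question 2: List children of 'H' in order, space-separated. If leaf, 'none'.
Answer: G

Derivation:
Node H's children (from adjacency): G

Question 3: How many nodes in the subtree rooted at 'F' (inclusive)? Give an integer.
Subtree rooted at F contains: E, F, G, H
Count = 4

Answer: 4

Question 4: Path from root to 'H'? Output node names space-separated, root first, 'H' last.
Answer: D F H

Derivation:
Walk down from root: D -> F -> H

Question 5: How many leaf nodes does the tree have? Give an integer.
Answer: 3

Derivation:
Leaves (nodes with no children): A, B, E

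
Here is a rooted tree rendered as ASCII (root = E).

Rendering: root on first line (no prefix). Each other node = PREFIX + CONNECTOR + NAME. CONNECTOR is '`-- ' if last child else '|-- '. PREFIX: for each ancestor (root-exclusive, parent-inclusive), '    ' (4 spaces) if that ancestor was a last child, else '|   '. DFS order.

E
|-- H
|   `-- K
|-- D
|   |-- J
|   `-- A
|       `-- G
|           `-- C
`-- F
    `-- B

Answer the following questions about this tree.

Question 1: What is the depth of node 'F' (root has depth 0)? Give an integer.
Path from root to F: E -> F
Depth = number of edges = 1

Answer: 1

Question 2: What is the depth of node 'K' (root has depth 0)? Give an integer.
Path from root to K: E -> H -> K
Depth = number of edges = 2

Answer: 2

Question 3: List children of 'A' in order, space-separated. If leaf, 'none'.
Answer: G

Derivation:
Node A's children (from adjacency): G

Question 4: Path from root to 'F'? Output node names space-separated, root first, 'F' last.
Walk down from root: E -> F

Answer: E F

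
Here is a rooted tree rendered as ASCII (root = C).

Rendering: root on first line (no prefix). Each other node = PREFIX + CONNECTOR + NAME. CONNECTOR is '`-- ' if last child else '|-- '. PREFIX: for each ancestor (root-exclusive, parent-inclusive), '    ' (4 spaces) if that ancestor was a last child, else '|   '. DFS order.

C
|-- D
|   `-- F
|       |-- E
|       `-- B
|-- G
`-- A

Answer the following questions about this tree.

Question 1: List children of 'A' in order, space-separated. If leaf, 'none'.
Answer: none

Derivation:
Node A's children (from adjacency): (leaf)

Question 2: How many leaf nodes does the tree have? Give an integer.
Leaves (nodes with no children): A, B, E, G

Answer: 4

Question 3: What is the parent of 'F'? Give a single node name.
Answer: D

Derivation:
Scan adjacency: F appears as child of D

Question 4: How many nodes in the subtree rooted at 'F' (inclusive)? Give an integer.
Answer: 3

Derivation:
Subtree rooted at F contains: B, E, F
Count = 3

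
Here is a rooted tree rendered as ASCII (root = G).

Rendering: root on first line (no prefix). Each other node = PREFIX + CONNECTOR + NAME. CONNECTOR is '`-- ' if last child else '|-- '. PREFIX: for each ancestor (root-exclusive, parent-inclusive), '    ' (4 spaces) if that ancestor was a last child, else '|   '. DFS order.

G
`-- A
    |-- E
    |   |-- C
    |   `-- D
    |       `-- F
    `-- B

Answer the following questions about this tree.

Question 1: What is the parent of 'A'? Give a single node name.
Scan adjacency: A appears as child of G

Answer: G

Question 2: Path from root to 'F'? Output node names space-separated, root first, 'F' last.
Answer: G A E D F

Derivation:
Walk down from root: G -> A -> E -> D -> F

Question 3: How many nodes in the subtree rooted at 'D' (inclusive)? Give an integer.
Subtree rooted at D contains: D, F
Count = 2

Answer: 2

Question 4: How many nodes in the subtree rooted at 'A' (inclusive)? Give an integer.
Answer: 6

Derivation:
Subtree rooted at A contains: A, B, C, D, E, F
Count = 6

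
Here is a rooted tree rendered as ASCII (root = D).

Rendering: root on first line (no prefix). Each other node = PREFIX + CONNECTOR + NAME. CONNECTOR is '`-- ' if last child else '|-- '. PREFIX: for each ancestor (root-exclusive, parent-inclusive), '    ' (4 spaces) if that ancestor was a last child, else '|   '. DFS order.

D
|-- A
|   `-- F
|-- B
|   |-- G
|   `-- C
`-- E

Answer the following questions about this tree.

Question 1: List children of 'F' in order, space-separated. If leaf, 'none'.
Answer: none

Derivation:
Node F's children (from adjacency): (leaf)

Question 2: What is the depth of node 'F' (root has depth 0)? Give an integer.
Path from root to F: D -> A -> F
Depth = number of edges = 2

Answer: 2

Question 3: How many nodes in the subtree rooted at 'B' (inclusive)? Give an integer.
Subtree rooted at B contains: B, C, G
Count = 3

Answer: 3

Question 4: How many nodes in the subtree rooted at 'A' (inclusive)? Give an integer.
Answer: 2

Derivation:
Subtree rooted at A contains: A, F
Count = 2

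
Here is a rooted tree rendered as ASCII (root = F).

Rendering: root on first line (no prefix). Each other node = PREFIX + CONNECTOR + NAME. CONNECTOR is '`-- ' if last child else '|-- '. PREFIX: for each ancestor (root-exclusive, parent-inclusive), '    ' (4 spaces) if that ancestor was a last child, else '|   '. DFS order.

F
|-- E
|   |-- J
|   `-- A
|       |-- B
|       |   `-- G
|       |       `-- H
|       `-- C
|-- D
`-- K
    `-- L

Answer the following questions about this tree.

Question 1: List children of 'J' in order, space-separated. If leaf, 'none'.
Answer: none

Derivation:
Node J's children (from adjacency): (leaf)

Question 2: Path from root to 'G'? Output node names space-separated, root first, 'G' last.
Walk down from root: F -> E -> A -> B -> G

Answer: F E A B G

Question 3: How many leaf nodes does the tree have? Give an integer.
Answer: 5

Derivation:
Leaves (nodes with no children): C, D, H, J, L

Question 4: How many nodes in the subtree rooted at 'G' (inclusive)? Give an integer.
Answer: 2

Derivation:
Subtree rooted at G contains: G, H
Count = 2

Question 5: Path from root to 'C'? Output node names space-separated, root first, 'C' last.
Answer: F E A C

Derivation:
Walk down from root: F -> E -> A -> C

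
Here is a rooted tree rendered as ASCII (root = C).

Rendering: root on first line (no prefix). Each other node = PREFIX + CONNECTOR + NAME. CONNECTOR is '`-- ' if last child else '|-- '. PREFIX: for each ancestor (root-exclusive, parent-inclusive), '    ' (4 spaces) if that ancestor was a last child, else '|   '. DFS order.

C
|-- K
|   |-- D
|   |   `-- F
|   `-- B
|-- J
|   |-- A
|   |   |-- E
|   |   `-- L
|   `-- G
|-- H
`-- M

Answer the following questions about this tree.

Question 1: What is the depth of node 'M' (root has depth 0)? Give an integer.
Path from root to M: C -> M
Depth = number of edges = 1

Answer: 1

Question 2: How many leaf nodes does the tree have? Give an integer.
Answer: 7

Derivation:
Leaves (nodes with no children): B, E, F, G, H, L, M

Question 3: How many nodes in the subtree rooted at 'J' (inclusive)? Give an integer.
Answer: 5

Derivation:
Subtree rooted at J contains: A, E, G, J, L
Count = 5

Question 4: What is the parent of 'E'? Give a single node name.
Scan adjacency: E appears as child of A

Answer: A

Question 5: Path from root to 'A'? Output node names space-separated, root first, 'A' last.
Walk down from root: C -> J -> A

Answer: C J A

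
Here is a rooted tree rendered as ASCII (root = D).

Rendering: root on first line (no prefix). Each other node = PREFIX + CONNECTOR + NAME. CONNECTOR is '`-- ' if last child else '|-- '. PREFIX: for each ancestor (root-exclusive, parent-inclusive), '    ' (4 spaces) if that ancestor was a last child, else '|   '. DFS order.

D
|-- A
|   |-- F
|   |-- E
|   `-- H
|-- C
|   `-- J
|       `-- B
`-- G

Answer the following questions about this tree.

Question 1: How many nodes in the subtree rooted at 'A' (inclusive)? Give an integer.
Answer: 4

Derivation:
Subtree rooted at A contains: A, E, F, H
Count = 4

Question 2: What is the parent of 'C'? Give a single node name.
Scan adjacency: C appears as child of D

Answer: D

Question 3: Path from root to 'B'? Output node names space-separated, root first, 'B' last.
Answer: D C J B

Derivation:
Walk down from root: D -> C -> J -> B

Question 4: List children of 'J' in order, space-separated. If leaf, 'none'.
Answer: B

Derivation:
Node J's children (from adjacency): B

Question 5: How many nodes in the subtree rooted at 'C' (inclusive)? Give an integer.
Answer: 3

Derivation:
Subtree rooted at C contains: B, C, J
Count = 3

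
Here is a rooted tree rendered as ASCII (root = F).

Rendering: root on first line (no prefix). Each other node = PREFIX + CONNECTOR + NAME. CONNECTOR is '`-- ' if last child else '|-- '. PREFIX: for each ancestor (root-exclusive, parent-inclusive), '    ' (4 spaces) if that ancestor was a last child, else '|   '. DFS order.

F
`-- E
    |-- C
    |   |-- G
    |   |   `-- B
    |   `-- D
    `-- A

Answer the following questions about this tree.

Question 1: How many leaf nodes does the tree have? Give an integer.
Leaves (nodes with no children): A, B, D

Answer: 3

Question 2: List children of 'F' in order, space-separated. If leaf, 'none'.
Answer: E

Derivation:
Node F's children (from adjacency): E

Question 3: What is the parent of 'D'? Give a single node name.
Answer: C

Derivation:
Scan adjacency: D appears as child of C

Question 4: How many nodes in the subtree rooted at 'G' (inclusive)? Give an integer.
Answer: 2

Derivation:
Subtree rooted at G contains: B, G
Count = 2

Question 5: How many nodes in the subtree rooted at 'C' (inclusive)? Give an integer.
Subtree rooted at C contains: B, C, D, G
Count = 4

Answer: 4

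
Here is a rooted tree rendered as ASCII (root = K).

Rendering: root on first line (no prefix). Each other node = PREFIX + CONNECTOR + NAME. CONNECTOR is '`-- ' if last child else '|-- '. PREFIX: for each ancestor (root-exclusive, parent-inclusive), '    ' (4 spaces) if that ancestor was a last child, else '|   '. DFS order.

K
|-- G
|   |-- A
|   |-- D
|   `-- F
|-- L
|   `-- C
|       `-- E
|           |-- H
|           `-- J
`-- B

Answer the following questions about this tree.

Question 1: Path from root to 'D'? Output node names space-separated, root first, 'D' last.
Walk down from root: K -> G -> D

Answer: K G D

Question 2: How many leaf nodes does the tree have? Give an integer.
Answer: 6

Derivation:
Leaves (nodes with no children): A, B, D, F, H, J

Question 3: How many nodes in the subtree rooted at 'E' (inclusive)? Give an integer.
Subtree rooted at E contains: E, H, J
Count = 3

Answer: 3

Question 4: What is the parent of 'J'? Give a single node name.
Scan adjacency: J appears as child of E

Answer: E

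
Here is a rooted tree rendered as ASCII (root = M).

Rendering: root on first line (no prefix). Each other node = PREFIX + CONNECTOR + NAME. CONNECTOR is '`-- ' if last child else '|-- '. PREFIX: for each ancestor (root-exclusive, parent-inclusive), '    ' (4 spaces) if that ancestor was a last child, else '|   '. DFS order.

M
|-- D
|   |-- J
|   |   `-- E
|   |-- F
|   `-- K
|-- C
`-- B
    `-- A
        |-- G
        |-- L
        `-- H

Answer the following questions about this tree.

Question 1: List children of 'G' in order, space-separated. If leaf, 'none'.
Answer: none

Derivation:
Node G's children (from adjacency): (leaf)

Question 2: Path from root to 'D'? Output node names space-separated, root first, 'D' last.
Walk down from root: M -> D

Answer: M D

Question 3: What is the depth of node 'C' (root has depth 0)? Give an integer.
Answer: 1

Derivation:
Path from root to C: M -> C
Depth = number of edges = 1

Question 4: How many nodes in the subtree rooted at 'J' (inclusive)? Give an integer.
Answer: 2

Derivation:
Subtree rooted at J contains: E, J
Count = 2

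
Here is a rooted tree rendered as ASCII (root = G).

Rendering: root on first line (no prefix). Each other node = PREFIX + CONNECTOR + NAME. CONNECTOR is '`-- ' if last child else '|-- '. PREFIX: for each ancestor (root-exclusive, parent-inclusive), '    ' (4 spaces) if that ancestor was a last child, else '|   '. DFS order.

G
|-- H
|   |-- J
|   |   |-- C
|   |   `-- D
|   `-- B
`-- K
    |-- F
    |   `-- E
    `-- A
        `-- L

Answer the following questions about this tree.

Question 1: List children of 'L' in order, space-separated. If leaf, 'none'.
Node L's children (from adjacency): (leaf)

Answer: none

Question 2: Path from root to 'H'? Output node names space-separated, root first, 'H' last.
Answer: G H

Derivation:
Walk down from root: G -> H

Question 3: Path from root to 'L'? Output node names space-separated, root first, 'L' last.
Walk down from root: G -> K -> A -> L

Answer: G K A L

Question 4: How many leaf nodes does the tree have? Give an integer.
Answer: 5

Derivation:
Leaves (nodes with no children): B, C, D, E, L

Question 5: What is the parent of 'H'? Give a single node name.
Answer: G

Derivation:
Scan adjacency: H appears as child of G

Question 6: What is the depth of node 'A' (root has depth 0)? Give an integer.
Answer: 2

Derivation:
Path from root to A: G -> K -> A
Depth = number of edges = 2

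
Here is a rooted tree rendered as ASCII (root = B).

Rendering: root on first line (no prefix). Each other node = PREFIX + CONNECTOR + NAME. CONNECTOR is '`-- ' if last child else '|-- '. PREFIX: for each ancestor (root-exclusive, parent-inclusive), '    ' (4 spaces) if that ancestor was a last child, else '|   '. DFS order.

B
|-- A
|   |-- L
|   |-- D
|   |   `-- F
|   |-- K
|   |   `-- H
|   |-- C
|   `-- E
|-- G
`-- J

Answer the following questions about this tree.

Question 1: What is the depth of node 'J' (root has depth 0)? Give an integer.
Path from root to J: B -> J
Depth = number of edges = 1

Answer: 1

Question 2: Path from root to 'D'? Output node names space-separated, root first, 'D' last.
Walk down from root: B -> A -> D

Answer: B A D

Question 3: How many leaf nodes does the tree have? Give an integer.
Leaves (nodes with no children): C, E, F, G, H, J, L

Answer: 7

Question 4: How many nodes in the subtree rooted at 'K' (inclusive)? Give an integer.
Answer: 2

Derivation:
Subtree rooted at K contains: H, K
Count = 2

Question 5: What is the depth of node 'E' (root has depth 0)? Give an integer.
Answer: 2

Derivation:
Path from root to E: B -> A -> E
Depth = number of edges = 2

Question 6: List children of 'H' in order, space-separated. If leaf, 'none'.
Node H's children (from adjacency): (leaf)

Answer: none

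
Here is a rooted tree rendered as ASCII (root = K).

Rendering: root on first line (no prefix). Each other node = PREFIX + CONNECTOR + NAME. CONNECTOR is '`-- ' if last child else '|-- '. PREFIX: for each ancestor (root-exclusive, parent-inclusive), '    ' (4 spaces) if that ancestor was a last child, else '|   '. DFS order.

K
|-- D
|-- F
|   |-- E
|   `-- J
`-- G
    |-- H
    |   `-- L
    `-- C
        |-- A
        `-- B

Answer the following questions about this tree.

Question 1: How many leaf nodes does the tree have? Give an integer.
Answer: 6

Derivation:
Leaves (nodes with no children): A, B, D, E, J, L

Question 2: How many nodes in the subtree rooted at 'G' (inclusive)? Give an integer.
Subtree rooted at G contains: A, B, C, G, H, L
Count = 6

Answer: 6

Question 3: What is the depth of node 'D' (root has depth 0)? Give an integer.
Answer: 1

Derivation:
Path from root to D: K -> D
Depth = number of edges = 1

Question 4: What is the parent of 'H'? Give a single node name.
Scan adjacency: H appears as child of G

Answer: G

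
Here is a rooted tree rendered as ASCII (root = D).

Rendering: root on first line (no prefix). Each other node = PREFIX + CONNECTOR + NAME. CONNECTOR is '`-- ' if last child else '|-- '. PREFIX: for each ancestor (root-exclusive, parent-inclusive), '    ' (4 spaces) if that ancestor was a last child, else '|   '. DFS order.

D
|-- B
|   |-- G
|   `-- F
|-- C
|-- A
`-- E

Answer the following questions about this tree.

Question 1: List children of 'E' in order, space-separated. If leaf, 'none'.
Answer: none

Derivation:
Node E's children (from adjacency): (leaf)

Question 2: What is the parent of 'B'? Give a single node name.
Answer: D

Derivation:
Scan adjacency: B appears as child of D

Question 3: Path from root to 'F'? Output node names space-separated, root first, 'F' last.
Walk down from root: D -> B -> F

Answer: D B F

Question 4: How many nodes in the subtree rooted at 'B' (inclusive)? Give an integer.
Answer: 3

Derivation:
Subtree rooted at B contains: B, F, G
Count = 3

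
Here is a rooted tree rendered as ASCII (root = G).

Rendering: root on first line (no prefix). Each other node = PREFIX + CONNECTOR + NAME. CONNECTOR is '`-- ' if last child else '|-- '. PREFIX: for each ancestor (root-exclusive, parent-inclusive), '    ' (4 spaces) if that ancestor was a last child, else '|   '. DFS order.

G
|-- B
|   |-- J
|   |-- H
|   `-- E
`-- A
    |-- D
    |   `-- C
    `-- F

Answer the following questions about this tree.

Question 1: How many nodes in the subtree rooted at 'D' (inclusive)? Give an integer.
Subtree rooted at D contains: C, D
Count = 2

Answer: 2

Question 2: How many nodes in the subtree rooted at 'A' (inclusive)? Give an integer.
Answer: 4

Derivation:
Subtree rooted at A contains: A, C, D, F
Count = 4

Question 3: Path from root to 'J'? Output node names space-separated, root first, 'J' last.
Answer: G B J

Derivation:
Walk down from root: G -> B -> J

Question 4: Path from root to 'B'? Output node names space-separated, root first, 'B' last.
Walk down from root: G -> B

Answer: G B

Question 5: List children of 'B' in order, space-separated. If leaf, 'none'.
Node B's children (from adjacency): J, H, E

Answer: J H E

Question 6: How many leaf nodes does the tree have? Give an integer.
Answer: 5

Derivation:
Leaves (nodes with no children): C, E, F, H, J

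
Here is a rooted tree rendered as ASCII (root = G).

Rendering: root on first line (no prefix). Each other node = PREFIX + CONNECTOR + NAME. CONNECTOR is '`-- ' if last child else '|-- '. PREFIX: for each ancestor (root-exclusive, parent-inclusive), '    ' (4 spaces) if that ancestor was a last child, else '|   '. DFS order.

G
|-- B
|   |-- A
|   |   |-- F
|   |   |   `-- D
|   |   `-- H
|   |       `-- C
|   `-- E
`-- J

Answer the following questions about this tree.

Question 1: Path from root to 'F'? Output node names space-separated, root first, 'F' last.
Answer: G B A F

Derivation:
Walk down from root: G -> B -> A -> F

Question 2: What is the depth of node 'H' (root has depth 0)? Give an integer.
Answer: 3

Derivation:
Path from root to H: G -> B -> A -> H
Depth = number of edges = 3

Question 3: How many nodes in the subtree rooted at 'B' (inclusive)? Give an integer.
Answer: 7

Derivation:
Subtree rooted at B contains: A, B, C, D, E, F, H
Count = 7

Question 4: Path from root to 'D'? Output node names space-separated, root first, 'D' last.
Walk down from root: G -> B -> A -> F -> D

Answer: G B A F D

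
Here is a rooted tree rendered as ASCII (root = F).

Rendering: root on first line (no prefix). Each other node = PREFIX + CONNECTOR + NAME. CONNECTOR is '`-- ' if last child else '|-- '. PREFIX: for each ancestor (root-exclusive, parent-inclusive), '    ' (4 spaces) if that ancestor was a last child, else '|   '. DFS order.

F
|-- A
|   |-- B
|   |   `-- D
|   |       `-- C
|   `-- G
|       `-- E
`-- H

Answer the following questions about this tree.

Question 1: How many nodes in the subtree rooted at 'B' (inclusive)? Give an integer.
Subtree rooted at B contains: B, C, D
Count = 3

Answer: 3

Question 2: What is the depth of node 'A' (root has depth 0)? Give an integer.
Path from root to A: F -> A
Depth = number of edges = 1

Answer: 1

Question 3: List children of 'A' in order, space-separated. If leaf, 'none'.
Answer: B G

Derivation:
Node A's children (from adjacency): B, G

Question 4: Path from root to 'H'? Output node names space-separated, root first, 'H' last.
Walk down from root: F -> H

Answer: F H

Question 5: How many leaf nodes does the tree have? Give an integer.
Answer: 3

Derivation:
Leaves (nodes with no children): C, E, H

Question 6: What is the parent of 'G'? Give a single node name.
Scan adjacency: G appears as child of A

Answer: A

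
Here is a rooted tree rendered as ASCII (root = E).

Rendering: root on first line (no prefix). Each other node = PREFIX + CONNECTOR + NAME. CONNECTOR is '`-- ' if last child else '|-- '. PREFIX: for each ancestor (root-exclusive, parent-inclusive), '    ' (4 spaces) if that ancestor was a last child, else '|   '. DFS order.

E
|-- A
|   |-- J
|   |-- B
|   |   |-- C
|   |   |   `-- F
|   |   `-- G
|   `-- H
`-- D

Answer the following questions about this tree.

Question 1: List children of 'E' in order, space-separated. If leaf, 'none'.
Answer: A D

Derivation:
Node E's children (from adjacency): A, D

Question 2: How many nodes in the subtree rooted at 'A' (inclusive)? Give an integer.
Subtree rooted at A contains: A, B, C, F, G, H, J
Count = 7

Answer: 7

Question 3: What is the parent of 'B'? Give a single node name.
Answer: A

Derivation:
Scan adjacency: B appears as child of A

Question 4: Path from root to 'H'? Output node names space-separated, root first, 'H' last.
Walk down from root: E -> A -> H

Answer: E A H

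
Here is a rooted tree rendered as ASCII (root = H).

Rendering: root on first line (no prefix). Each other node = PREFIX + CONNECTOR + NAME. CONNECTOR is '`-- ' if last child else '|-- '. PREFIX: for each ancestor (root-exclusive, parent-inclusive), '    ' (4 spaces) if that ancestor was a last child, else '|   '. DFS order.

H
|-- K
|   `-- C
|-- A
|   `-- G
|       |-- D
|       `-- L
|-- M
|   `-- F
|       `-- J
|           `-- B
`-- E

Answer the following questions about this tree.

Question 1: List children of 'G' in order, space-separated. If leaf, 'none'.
Answer: D L

Derivation:
Node G's children (from adjacency): D, L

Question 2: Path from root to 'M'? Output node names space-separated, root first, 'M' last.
Walk down from root: H -> M

Answer: H M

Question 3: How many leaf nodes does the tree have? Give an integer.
Answer: 5

Derivation:
Leaves (nodes with no children): B, C, D, E, L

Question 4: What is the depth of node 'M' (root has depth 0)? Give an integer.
Path from root to M: H -> M
Depth = number of edges = 1

Answer: 1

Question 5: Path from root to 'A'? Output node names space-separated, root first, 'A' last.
Answer: H A

Derivation:
Walk down from root: H -> A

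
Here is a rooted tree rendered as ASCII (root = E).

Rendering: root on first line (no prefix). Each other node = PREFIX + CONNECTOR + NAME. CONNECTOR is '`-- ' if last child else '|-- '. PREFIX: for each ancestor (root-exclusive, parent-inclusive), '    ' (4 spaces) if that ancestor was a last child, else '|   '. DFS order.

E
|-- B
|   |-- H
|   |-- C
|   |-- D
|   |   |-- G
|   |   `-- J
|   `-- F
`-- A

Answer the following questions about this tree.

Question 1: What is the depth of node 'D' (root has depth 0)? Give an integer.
Path from root to D: E -> B -> D
Depth = number of edges = 2

Answer: 2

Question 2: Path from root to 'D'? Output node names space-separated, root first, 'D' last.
Walk down from root: E -> B -> D

Answer: E B D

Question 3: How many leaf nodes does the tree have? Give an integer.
Leaves (nodes with no children): A, C, F, G, H, J

Answer: 6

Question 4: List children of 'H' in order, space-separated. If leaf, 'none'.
Answer: none

Derivation:
Node H's children (from adjacency): (leaf)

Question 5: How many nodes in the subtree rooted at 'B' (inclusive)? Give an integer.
Subtree rooted at B contains: B, C, D, F, G, H, J
Count = 7

Answer: 7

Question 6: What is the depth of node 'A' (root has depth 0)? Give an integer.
Answer: 1

Derivation:
Path from root to A: E -> A
Depth = number of edges = 1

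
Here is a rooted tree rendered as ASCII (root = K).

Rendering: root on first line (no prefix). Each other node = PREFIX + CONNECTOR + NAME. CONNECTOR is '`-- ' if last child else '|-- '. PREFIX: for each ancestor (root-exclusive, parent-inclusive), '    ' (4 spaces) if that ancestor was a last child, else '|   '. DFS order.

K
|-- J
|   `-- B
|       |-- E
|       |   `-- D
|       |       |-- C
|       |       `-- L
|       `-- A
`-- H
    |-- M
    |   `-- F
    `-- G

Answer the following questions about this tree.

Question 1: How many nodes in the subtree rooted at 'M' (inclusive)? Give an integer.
Subtree rooted at M contains: F, M
Count = 2

Answer: 2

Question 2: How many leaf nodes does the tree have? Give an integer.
Answer: 5

Derivation:
Leaves (nodes with no children): A, C, F, G, L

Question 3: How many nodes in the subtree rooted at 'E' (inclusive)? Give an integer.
Answer: 4

Derivation:
Subtree rooted at E contains: C, D, E, L
Count = 4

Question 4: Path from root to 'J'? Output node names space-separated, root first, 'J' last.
Answer: K J

Derivation:
Walk down from root: K -> J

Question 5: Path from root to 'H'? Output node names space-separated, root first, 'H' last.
Walk down from root: K -> H

Answer: K H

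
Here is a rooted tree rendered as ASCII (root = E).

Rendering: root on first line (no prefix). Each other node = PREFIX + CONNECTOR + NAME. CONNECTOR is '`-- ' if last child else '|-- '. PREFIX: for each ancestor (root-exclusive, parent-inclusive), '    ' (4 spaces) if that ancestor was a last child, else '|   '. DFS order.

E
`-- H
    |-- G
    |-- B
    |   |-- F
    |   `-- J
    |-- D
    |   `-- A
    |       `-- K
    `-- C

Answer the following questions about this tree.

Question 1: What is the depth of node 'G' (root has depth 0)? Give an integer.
Answer: 2

Derivation:
Path from root to G: E -> H -> G
Depth = number of edges = 2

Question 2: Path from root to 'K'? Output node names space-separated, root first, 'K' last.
Answer: E H D A K

Derivation:
Walk down from root: E -> H -> D -> A -> K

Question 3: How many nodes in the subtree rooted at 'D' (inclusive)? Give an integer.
Answer: 3

Derivation:
Subtree rooted at D contains: A, D, K
Count = 3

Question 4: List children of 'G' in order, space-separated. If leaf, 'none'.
Answer: none

Derivation:
Node G's children (from adjacency): (leaf)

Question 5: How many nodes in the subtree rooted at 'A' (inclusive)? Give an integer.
Subtree rooted at A contains: A, K
Count = 2

Answer: 2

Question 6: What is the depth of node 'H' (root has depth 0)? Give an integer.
Answer: 1

Derivation:
Path from root to H: E -> H
Depth = number of edges = 1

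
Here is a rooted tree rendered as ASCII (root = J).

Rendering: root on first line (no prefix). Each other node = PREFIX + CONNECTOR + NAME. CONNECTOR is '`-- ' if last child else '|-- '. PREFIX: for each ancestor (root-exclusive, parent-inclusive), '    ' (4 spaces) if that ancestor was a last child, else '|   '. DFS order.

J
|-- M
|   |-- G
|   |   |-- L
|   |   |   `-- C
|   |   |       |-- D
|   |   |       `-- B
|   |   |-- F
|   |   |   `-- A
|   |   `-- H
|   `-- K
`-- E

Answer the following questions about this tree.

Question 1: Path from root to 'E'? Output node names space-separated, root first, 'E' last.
Walk down from root: J -> E

Answer: J E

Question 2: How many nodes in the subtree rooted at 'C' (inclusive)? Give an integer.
Answer: 3

Derivation:
Subtree rooted at C contains: B, C, D
Count = 3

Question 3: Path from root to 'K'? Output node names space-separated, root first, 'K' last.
Answer: J M K

Derivation:
Walk down from root: J -> M -> K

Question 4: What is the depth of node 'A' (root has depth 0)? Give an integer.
Answer: 4

Derivation:
Path from root to A: J -> M -> G -> F -> A
Depth = number of edges = 4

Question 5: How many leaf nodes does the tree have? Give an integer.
Leaves (nodes with no children): A, B, D, E, H, K

Answer: 6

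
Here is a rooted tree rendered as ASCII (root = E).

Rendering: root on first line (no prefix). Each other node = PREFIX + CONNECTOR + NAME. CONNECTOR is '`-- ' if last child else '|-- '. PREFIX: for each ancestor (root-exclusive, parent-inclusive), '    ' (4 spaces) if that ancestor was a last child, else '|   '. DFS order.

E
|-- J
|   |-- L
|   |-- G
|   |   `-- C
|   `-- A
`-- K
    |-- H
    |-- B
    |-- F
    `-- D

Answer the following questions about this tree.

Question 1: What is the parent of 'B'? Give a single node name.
Scan adjacency: B appears as child of K

Answer: K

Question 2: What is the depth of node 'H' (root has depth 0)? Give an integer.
Path from root to H: E -> K -> H
Depth = number of edges = 2

Answer: 2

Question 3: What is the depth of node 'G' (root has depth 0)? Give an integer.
Path from root to G: E -> J -> G
Depth = number of edges = 2

Answer: 2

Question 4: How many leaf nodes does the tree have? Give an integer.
Answer: 7

Derivation:
Leaves (nodes with no children): A, B, C, D, F, H, L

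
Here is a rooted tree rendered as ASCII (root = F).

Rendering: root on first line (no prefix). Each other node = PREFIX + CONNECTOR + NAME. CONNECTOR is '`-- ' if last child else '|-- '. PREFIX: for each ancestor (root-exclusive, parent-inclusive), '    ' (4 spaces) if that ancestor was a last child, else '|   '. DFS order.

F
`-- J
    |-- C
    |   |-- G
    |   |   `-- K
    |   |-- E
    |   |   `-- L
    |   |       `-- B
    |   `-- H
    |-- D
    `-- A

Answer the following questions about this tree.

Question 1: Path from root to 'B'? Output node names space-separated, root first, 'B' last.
Answer: F J C E L B

Derivation:
Walk down from root: F -> J -> C -> E -> L -> B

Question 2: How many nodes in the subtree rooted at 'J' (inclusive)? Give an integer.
Subtree rooted at J contains: A, B, C, D, E, G, H, J, K, L
Count = 10

Answer: 10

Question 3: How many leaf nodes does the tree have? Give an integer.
Answer: 5

Derivation:
Leaves (nodes with no children): A, B, D, H, K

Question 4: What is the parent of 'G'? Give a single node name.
Scan adjacency: G appears as child of C

Answer: C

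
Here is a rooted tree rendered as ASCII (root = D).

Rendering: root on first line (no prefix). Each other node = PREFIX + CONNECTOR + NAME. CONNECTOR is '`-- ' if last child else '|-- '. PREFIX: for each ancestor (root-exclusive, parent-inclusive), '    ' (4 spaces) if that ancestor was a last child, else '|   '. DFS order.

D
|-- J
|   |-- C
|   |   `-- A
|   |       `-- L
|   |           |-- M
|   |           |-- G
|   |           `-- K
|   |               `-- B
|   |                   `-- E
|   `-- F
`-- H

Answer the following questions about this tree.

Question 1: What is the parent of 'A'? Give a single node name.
Scan adjacency: A appears as child of C

Answer: C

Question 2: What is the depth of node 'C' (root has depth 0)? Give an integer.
Answer: 2

Derivation:
Path from root to C: D -> J -> C
Depth = number of edges = 2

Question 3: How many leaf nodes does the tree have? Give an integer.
Leaves (nodes with no children): E, F, G, H, M

Answer: 5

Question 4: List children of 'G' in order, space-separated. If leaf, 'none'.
Answer: none

Derivation:
Node G's children (from adjacency): (leaf)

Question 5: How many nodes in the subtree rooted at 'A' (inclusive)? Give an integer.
Answer: 7

Derivation:
Subtree rooted at A contains: A, B, E, G, K, L, M
Count = 7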